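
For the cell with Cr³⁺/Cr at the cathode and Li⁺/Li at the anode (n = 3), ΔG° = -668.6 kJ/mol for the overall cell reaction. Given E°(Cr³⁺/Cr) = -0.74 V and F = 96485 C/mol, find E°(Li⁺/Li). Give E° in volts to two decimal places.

E°cell = −ΔG°/(nF) = −(-668.6×10³)/((3)(96485)) = +2.310 V.
Since Cr³⁺/Cr is the cathode and Li⁺/Li the anode, E°cell = E°(Cr³⁺/Cr) − E°(Li⁺/Li).
So E°(Li⁺/Li) = E°(Cr³⁺/Cr) − E°cell = (-0.74) − (+2.310) = -3.05 V.

-3.05 V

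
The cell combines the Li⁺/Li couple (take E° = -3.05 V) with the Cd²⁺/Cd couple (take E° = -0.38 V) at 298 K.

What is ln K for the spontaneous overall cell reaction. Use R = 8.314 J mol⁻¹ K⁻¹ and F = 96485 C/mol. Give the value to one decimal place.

208.0

Cathode: Cd²⁺/Cd; anode: Li⁺/Li. E°cell = (-0.38) − (-3.05) = +2.67 V, with n = 2.
ΔG° = −nFE° = −RT ln K, so ln K = nFE°/(RT) = (2)(96485)(+2.67) / ((8.314)(298)) = 207.958.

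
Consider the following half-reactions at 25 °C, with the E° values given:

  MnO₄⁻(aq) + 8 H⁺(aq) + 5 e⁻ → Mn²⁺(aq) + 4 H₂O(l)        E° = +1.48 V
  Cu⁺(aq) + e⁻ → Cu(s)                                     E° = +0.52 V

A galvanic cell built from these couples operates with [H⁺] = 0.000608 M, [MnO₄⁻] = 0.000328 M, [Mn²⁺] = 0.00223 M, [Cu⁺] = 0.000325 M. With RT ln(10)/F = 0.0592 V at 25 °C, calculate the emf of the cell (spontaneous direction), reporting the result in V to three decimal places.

MnO₄⁻/Mn²⁺ is the cathode (higher E°), Cu⁺/Cu the anode: E°cell = +1.48 − (+0.52) = +0.96 V, n = 5.
Overall: MnO₄⁻(aq) + 8 H⁺(aq) + 5 Cu(s) → Mn²⁺(aq) + 4 H₂O(l) + 5 Cu⁺(aq)
Q = [Mn²⁺]·[Cu⁺]^5 / ([MnO₄⁻]·[H⁺]^8); log Q = 9.121.
E = E° − (0.0592/n) log Q = +0.96 − (0.0592/5)(9.121) = +0.852 V.

+0.852 V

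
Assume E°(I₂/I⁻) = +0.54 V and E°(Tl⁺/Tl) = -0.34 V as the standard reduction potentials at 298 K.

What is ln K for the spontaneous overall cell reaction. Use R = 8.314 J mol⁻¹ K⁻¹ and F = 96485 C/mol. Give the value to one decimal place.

Cathode: I₂/I⁻; anode: Tl⁺/Tl. E°cell = (+0.54) − (-0.34) = +0.88 V, with n = 2.
ΔG° = −nFE° = −RT ln K, so ln K = nFE°/(RT) = (2)(96485)(+0.88) / ((8.314)(298)) = 68.540.

68.5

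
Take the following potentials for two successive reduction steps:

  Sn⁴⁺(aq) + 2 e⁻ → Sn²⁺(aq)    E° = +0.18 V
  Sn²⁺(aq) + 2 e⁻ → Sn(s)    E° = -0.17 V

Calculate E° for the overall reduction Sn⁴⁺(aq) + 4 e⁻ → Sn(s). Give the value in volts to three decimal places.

+0.005 V

Since ΔG° = −nFE° is additive over sequential reductions, n₃E°₃ = n₁E°₁ + n₂E°₂.
E°₃ = (2×+0.18 + 2×-0.17) / 4 = (+0.020) / 4 = +0.005 V.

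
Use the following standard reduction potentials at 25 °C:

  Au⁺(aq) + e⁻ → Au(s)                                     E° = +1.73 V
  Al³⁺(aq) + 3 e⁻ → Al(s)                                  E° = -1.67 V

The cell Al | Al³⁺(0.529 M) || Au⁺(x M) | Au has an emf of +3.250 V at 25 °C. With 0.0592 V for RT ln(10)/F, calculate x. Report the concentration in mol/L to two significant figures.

Au⁺/Au is the cathode, Al³⁺/Al the anode: E°cell = +3.40 V, n = 3.
Overall reaction: 3 Au⁺(aq) + Al(s) → 3 Au(s) + Al³⁺(aq); Q = [Al³⁺]^1/[Au⁺]^3.
From E = E° − (0.0592/n) log Q: log Q = (E° − E)·n/0.0592 = (+3.40 − (+3.250))·3/0.0592 = 7.6014.
So 3·log[Au⁺] = 1·log(0.529) − log Q = -0.2765 − (7.6014) = -7.8779; log[Au⁺] = -7.8779 / 3 = -2.6260; [Au⁺] = 10^(-2.6260) ≈ 0.0024 M.

0.0024 M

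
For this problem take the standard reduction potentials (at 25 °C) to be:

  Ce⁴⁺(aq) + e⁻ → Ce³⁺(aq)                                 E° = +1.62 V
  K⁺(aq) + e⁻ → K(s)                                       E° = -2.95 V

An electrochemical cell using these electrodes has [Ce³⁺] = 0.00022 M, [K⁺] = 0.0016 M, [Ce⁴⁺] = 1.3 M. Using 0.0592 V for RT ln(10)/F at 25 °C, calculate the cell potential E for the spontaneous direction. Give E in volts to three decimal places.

Ce⁴⁺/Ce³⁺ is the cathode (higher E°), K⁺/K the anode: E°cell = +1.62 − (-2.95) = +4.57 V, n = 1.
Overall: Ce⁴⁺(aq) + K(s) → Ce³⁺(aq) + K⁺(aq)
Q = [Ce³⁺]·[K⁺] / ([Ce⁴⁺]); log Q = -6.567.
E = E° − (0.0592/n) log Q = +4.57 − (0.0592/1)(-6.567) = +4.959 V.

+4.959 V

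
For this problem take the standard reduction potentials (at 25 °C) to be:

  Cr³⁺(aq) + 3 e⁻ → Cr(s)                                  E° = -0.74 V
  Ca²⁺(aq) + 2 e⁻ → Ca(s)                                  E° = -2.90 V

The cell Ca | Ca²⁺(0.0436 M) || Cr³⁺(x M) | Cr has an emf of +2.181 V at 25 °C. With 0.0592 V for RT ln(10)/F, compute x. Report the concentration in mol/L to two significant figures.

0.11 M

Cr³⁺/Cr is the cathode, Ca²⁺/Ca the anode: E°cell = +2.16 V, n = 6.
Overall reaction: 2 Cr³⁺(aq) + 3 Ca(s) → 2 Cr(s) + 3 Ca²⁺(aq); Q = [Ca²⁺]^3/[Cr³⁺]^2.
From E = E° − (0.0592/n) log Q: log Q = (E° − E)·n/0.0592 = (+2.16 − (+2.181))·6/0.0592 = -2.1284.
So 2·log[Cr³⁺] = 3·log(0.0436) − log Q = -4.0815 − (-2.1284) = -1.9531; log[Cr³⁺] = -1.9531 / 2 = -0.9766; [Cr³⁺] = 10^(-0.9766) ≈ 0.11 M.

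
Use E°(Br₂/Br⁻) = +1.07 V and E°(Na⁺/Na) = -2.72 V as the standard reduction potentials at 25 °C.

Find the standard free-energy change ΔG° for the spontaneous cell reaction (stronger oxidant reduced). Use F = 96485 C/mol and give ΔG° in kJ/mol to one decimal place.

-731.4 kJ/mol

Br₂/Br⁻ (E° = +1.07 V) is the cathode; Na⁺/Na (E° = -2.72 V) is the anode, so E°cell = +3.79 V.
Balancing electrons gives n = 2 (lcm of 2 and 1).
ΔG° = −nFE° = −(2)(96485)(+3.79) = -731,356 J = -731.4 kJ/mol.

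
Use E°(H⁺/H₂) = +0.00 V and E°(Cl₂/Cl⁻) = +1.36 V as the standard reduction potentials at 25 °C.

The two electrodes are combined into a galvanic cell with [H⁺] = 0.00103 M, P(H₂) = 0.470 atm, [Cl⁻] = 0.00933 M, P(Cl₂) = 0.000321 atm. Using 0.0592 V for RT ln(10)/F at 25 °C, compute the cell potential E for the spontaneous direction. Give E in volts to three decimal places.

Cl₂/Cl⁻ is the cathode (higher E°), H⁺/H₂ the anode: E°cell = +1.36 − (+0.00) = +1.36 V, n = 2.
Overall: Cl₂(g) + H₂(g) → 2 Cl⁻(aq) + 2 H⁺(aq)
Q = [Cl⁻]^2·[H⁺]^2 / (P(Cl₂)·P(H₂)); log Q = -6.213.
E = E° − (0.0592/n) log Q = +1.36 − (0.0592/2)(-6.213) = +1.544 V.

+1.544 V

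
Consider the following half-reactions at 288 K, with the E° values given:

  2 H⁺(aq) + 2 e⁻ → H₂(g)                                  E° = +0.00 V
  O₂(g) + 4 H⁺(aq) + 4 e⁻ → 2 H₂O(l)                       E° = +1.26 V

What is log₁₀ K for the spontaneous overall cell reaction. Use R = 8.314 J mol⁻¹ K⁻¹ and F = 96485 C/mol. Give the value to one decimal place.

88.2

Cathode: O₂/H₂O; anode: H⁺/H₂. E°cell = (+1.26) − (+0.00) = +1.26 V, with n = 4.
ΔG° = −nFE° = −RT ln K, so ln K = nFE°/(RT) = (4)(96485)(+1.26) / ((8.314)(288)) = 203.090.
log₁₀ K = 203.090 / ln 10 = 88.2.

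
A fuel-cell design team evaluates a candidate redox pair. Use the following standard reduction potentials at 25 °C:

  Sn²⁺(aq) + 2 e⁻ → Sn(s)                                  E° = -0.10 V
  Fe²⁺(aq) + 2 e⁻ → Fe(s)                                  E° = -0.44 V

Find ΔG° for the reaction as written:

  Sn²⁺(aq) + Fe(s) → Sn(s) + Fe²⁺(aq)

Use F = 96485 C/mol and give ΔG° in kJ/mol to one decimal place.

As written, Sn²⁺/Sn is reduced (cathode) and Fe²⁺/Fe is oxidised (anode), so E°cell = (-0.10) − (-0.44) = +0.34 V.
Balancing electrons gives n = 2.
ΔG° = −nFE° = −(2)(96485)(+0.34) = -65,610 J = -65.6 kJ/mol.

-65.6 kJ/mol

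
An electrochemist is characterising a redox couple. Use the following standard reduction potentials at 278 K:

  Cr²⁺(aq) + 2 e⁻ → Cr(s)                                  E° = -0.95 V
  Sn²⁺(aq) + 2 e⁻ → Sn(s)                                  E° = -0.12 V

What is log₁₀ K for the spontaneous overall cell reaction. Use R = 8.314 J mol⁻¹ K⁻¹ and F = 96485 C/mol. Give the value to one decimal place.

30.1

Cathode: Sn²⁺/Sn; anode: Cr²⁺/Cr. E°cell = (-0.12) − (-0.95) = +0.83 V, with n = 2.
ΔG° = −nFE° = −RT ln K, so ln K = nFE°/(RT) = (2)(96485)(+0.83) / ((8.314)(278)) = 69.297.
log₁₀ K = 69.297 / ln 10 = 30.1.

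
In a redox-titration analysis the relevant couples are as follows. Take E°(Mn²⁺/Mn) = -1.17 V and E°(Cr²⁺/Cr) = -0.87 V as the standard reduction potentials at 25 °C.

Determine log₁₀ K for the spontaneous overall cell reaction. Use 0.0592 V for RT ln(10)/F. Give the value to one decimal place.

Cathode: Cr²⁺/Cr; anode: Mn²⁺/Mn. E°cell = +0.30 V, n = 2.
log K = nE°cell / 0.0592 = (2)(+0.30) / 0.0592 = 10.1.

10.1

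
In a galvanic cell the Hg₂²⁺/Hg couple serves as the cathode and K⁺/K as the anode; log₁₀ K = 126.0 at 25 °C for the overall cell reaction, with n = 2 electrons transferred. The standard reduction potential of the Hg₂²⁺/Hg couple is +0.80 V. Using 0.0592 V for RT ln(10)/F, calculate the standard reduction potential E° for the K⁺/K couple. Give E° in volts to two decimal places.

-2.93 V

E°cell = (0.0592/n)·log K = (0.0592/2)(126.0) = +3.730 V.
Since Hg₂²⁺/Hg is the cathode and K⁺/K the anode, E°cell = E°(Hg₂²⁺/Hg) − E°(K⁺/K).
So E°(K⁺/K) = E°(Hg₂²⁺/Hg) − E°cell = (+0.80) − (+3.730) = -2.93 V.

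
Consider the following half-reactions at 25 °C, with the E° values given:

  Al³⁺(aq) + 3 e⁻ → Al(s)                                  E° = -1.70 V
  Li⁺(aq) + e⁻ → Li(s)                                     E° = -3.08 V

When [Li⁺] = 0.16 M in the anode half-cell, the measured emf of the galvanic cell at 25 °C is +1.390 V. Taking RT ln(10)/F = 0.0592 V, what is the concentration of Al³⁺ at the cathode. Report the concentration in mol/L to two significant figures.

Al³⁺/Al is the cathode, Li⁺/Li the anode: E°cell = +1.38 V, n = 3.
Overall reaction: Al³⁺(aq) + 3 Li(s) → Al(s) + 3 Li⁺(aq); Q = [Li⁺]^3/[Al³⁺]^1.
From E = E° − (0.0592/n) log Q: log Q = (E° − E)·n/0.0592 = (+1.38 − (+1.390))·3/0.0592 = -0.5068.
So 1·log[Al³⁺] = 3·log(0.16) − log Q = -2.3876 − (-0.5068) = -1.8808; [Al³⁺] = 10^(-1.8808) ≈ 0.013 M.

0.013 M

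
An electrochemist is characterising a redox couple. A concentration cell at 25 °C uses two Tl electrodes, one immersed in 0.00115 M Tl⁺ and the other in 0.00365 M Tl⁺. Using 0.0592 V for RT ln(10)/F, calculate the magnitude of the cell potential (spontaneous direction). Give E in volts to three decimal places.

+0.030 V

For a concentration cell E°cell = 0. The 0.00365 M side is the cathode (reduction is favoured where [Tl⁺] is higher).
With n = 1, E = −(0.0592/1) log([Tl⁺]ₐₙ/[Tl⁺]꜀ₐₜ) = −(0.0592/1) log(0.00115/0.00365) = −(0.0592/1)(-0.502) = +0.030 V.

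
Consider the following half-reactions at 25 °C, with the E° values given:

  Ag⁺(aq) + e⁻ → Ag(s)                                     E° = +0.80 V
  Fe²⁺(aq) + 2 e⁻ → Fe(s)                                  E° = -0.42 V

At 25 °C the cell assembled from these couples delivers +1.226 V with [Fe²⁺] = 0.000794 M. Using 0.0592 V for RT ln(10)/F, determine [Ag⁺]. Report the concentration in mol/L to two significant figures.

Ag⁺/Ag is the cathode, Fe²⁺/Fe the anode: E°cell = +1.22 V, n = 2.
Overall reaction: 2 Ag⁺(aq) + Fe(s) → 2 Ag(s) + Fe²⁺(aq); Q = [Fe²⁺]^1/[Ag⁺]^2.
From E = E° − (0.0592/n) log Q: log Q = (E° − E)·n/0.0592 = (+1.22 − (+1.226))·2/0.0592 = -0.2027.
So 2·log[Ag⁺] = 1·log(0.000794) − log Q = -3.1002 − (-0.2027) = -2.8975; log[Ag⁺] = -2.8975 / 2 = -1.4487; [Ag⁺] = 10^(-1.4487) ≈ 0.036 M.

0.036 M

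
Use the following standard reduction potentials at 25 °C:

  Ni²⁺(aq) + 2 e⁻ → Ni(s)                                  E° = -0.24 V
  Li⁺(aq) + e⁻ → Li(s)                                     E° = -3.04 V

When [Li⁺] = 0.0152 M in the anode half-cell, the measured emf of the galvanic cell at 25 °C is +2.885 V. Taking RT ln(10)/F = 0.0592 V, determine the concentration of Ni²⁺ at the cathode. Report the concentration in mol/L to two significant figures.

0.17 M

Ni²⁺/Ni is the cathode, Li⁺/Li the anode: E°cell = +2.80 V, n = 2.
Overall reaction: Ni²⁺(aq) + 2 Li(s) → Ni(s) + 2 Li⁺(aq); Q = [Li⁺]^2/[Ni²⁺]^1.
From E = E° − (0.0592/n) log Q: log Q = (E° − E)·n/0.0592 = (+2.80 − (+2.885))·2/0.0592 = -2.8716.
So 1·log[Ni²⁺] = 2·log(0.0152) − log Q = -3.6363 − (-2.8716) = -0.7647; [Ni²⁺] = 10^(-0.7647) ≈ 0.17 M.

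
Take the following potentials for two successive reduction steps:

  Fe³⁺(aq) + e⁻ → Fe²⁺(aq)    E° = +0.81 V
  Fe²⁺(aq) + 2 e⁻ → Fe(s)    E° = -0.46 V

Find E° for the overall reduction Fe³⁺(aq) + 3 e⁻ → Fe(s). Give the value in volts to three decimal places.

-0.037 V

Since ΔG° = −nFE° is additive over sequential reductions, n₃E°₃ = n₁E°₁ + n₂E°₂.
E°₃ = (1×+0.81 + 2×-0.46) / 3 = (-0.110) / 3 = -0.037 V.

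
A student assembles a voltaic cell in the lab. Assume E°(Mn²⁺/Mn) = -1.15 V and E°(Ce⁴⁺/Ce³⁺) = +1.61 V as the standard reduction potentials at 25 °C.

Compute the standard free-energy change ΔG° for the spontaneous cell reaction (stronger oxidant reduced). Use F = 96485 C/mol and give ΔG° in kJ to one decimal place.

-532.6 kJ

Ce⁴⁺/Ce³⁺ (E° = +1.61 V) is the cathode; Mn²⁺/Mn (E° = -1.15 V) is the anode, so E°cell = +2.76 V.
Balancing electrons gives n = 2 (lcm of 1 and 2).
ΔG° = −nFE° = −(2)(96485)(+2.76) = -532,597 J = -532.6 kJ.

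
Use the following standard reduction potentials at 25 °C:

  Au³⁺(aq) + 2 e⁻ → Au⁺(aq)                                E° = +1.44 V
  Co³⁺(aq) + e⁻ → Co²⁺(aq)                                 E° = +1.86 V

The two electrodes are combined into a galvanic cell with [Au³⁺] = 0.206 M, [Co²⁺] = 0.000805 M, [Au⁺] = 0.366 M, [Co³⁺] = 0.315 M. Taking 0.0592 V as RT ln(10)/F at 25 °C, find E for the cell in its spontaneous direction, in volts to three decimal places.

Co³⁺/Co²⁺ is the cathode (higher E°), Au³⁺/Au⁺ the anode: E°cell = +1.86 − (+1.44) = +0.42 V, n = 2.
Overall: 2 Co³⁺(aq) + Au⁺(aq) → 2 Co²⁺(aq) + Au³⁺(aq)
Q = [Co²⁺]^2·[Au³⁺] / ([Co³⁺]^2·[Au⁺]); log Q = -5.435.
E = E° − (0.0592/n) log Q = +0.42 − (0.0592/2)(-5.435) = +0.581 V.

+0.581 V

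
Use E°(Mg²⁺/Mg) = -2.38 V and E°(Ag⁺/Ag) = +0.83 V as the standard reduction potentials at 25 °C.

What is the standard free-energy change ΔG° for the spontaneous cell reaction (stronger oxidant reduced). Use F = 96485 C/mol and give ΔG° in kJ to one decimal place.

-619.4 kJ

Ag⁺/Ag (E° = +0.83 V) is the cathode; Mg²⁺/Mg (E° = -2.38 V) is the anode, so E°cell = +3.21 V.
Balancing electrons gives n = 2 (lcm of 1 and 2).
ΔG° = −nFE° = −(2)(96485)(+3.21) = -619,434 J = -619.4 kJ.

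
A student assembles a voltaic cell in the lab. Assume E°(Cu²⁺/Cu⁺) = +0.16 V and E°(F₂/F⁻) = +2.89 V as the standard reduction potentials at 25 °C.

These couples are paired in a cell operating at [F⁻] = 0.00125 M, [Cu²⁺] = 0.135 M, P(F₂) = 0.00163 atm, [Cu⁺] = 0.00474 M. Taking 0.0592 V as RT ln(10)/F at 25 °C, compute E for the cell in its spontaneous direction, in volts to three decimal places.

F₂/F⁻ is the cathode (higher E°), Cu²⁺/Cu⁺ the anode: E°cell = +2.89 − (+0.16) = +2.73 V, n = 2.
Overall: F₂(g) + 2 Cu⁺(aq) → 2 F⁻(aq) + 2 Cu²⁺(aq)
Q = [F⁻]^2·[Cu²⁺]^2 / (P(F₂)·[Cu⁺]^2); log Q = -0.109.
E = E° − (0.0592/n) log Q = +2.73 − (0.0592/2)(-0.109) = +2.733 V.

+2.733 V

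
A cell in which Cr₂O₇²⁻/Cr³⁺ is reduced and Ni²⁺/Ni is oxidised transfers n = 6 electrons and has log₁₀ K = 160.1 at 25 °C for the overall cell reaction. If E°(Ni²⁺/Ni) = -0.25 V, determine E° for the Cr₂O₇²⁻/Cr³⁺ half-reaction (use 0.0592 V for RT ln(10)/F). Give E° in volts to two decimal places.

E°cell = (0.0592/n)·log K = (0.0592/6)(160.1) = +1.580 V.
Since Cr₂O₇²⁻/Cr³⁺ is the cathode and Ni²⁺/Ni the anode, E°cell = E°(Cr₂O₇²⁻/Cr³⁺) − E°(Ni²⁺/Ni).
So E°(Cr₂O₇²⁻/Cr³⁺) = E°cell + E°(Ni²⁺/Ni) = +1.580 + (-0.25) = +1.33 V.

+1.33 V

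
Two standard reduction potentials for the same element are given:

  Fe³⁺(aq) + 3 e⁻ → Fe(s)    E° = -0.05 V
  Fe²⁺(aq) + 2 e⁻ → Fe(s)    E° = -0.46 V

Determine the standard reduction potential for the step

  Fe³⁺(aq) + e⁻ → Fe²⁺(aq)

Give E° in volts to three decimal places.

+0.770 V

Sequential free energies add, so n₃E°₃ = n₁E°₁ + n₂E°₂.
With n₃ = 3, and the known step contributing 2×(-0.46) V, the unknown satisfies 1·E° = 3×(-0.05) − 2×(-0.46) = +0.770.
E° = +0.770 / 1 = +0.770 V.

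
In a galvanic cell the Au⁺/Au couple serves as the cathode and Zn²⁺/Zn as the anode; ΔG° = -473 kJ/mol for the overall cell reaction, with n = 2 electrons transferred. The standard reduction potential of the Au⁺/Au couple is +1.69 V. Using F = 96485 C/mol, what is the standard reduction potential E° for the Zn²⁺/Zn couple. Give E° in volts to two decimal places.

E°cell = −ΔG°/(nF) = −(-473×10³)/((2)(96485)) = +2.451 V.
Since Au⁺/Au is the cathode and Zn²⁺/Zn the anode, E°cell = E°(Au⁺/Au) − E°(Zn²⁺/Zn).
So E°(Zn²⁺/Zn) = E°(Au⁺/Au) − E°cell = (+1.69) − (+2.451) = -0.76 V.

-0.76 V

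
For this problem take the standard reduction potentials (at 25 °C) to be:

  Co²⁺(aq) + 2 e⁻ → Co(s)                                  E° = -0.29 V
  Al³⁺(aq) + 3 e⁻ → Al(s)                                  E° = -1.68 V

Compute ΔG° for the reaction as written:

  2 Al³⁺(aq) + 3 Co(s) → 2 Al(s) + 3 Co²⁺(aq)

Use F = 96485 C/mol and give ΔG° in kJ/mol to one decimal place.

As written, Al³⁺/Al is reduced (cathode) and Co²⁺/Co is oxidised (anode), so E°cell = (-1.68) − (-0.29) = -1.39 V.
Balancing electrons gives n = 6.
ΔG° = −nFE° = −(6)(96485)(-1.39) = 804,685 J = +804.7 kJ/mol.

+804.7 kJ/mol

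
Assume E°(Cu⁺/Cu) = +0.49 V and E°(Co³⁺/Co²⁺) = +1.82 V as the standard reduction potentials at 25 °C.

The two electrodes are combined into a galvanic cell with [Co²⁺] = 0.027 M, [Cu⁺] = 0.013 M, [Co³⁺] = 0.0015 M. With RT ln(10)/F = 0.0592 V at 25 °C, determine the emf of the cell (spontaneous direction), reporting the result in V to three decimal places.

Co³⁺/Co²⁺ is the cathode (higher E°), Cu⁺/Cu the anode: E°cell = +1.82 − (+0.49) = +1.33 V, n = 1.
Overall: Co³⁺(aq) + Cu(s) → Co²⁺(aq) + Cu⁺(aq)
Q = [Co²⁺]·[Cu⁺] / ([Co³⁺]); log Q = -0.631.
E = E° − (0.0592/n) log Q = +1.33 − (0.0592/1)(-0.631) = +1.367 V.

+1.367 V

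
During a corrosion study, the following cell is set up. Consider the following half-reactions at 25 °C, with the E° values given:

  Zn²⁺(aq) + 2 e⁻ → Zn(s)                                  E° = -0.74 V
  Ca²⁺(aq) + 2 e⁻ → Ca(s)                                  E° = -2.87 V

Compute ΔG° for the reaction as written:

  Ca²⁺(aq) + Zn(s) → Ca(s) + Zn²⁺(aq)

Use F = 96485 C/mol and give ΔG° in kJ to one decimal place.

As written, Ca²⁺/Ca is reduced (cathode) and Zn²⁺/Zn is oxidised (anode), so E°cell = (-2.87) − (-0.74) = -2.13 V.
Balancing electrons gives n = 2.
ΔG° = −nFE° = −(2)(96485)(-2.13) = 411,026 J = +411.0 kJ.

+411.0 kJ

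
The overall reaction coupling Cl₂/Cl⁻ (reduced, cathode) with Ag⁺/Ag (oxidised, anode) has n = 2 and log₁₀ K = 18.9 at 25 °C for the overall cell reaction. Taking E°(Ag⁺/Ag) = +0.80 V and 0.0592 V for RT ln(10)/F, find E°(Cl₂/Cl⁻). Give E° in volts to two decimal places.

E°cell = (0.0592/n)·log K = (0.0592/2)(18.9) = +0.559 V.
Since Cl₂/Cl⁻ is the cathode and Ag⁺/Ag the anode, E°cell = E°(Cl₂/Cl⁻) − E°(Ag⁺/Ag).
So E°(Cl₂/Cl⁻) = E°cell + E°(Ag⁺/Ag) = +0.559 + (+0.80) = +1.36 V.

+1.36 V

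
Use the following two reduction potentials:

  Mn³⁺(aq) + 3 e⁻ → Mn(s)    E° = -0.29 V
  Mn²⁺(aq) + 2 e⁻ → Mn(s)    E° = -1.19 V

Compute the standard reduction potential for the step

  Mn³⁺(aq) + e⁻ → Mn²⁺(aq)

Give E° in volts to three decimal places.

+1.510 V

Sequential free energies add, so n₃E°₃ = n₁E°₁ + n₂E°₂.
With n₃ = 3, and the known step contributing 2×(-1.19) V, the unknown satisfies 1·E° = 3×(-0.29) − 2×(-1.19) = +1.510.
E° = +1.510 / 1 = +1.510 V.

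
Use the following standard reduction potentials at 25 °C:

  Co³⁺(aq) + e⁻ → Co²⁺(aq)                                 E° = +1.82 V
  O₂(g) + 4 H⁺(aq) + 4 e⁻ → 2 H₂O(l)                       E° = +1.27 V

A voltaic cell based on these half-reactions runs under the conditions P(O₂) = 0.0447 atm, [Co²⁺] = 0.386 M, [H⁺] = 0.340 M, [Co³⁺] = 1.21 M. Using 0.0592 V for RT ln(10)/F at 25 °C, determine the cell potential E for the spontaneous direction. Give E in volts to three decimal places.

Co³⁺/Co²⁺ is the cathode (higher E°), O₂/H₂O the anode: E°cell = +1.82 − (+1.27) = +0.55 V, n = 4.
Overall: 4 Co³⁺(aq) + 2 H₂O(l) → 4 Co²⁺(aq) + O₂(g) + 4 H⁺(aq)
Q = [Co²⁺]^4·P(O₂)·[H⁺]^4 / ([Co³⁺]^4); log Q = -5.209.
E = E° − (0.0592/n) log Q = +0.55 − (0.0592/4)(-5.209) = +0.627 V.

+0.627 V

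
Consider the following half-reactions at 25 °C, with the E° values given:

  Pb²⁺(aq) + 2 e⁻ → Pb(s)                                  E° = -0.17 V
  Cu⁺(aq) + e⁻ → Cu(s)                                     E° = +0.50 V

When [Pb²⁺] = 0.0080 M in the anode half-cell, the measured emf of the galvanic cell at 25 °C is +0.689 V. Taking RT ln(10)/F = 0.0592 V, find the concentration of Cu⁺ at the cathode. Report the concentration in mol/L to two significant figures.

Cu⁺/Cu is the cathode, Pb²⁺/Pb the anode: E°cell = +0.67 V, n = 2.
Overall reaction: 2 Cu⁺(aq) + Pb(s) → 2 Cu(s) + Pb²⁺(aq); Q = [Pb²⁺]^1/[Cu⁺]^2.
From E = E° − (0.0592/n) log Q: log Q = (E° − E)·n/0.0592 = (+0.67 − (+0.689))·2/0.0592 = -0.6419.
So 2·log[Cu⁺] = 1·log(0.008) − log Q = -2.0969 − (-0.6419) = -1.4550; log[Cu⁺] = -1.4550 / 2 = -0.7275; [Cu⁺] = 10^(-0.7275) ≈ 0.19 M.

0.19 M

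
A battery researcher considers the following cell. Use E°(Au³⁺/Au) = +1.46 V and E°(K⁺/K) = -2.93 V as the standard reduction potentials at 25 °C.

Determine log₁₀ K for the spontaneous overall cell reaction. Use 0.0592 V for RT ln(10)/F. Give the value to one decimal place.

222.5

Cathode: Au³⁺/Au; anode: K⁺/K. E°cell = +4.39 V, n = 3.
log K = nE°cell / 0.0592 = (3)(+4.39) / 0.0592 = 222.5.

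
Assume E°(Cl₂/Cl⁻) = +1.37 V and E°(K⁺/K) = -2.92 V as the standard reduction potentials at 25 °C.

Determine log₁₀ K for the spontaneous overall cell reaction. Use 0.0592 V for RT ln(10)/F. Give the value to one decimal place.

144.9

Cathode: Cl₂/Cl⁻; anode: K⁺/K. E°cell = +4.29 V, n = 2.
log K = nE°cell / 0.0592 = (2)(+4.29) / 0.0592 = 144.9.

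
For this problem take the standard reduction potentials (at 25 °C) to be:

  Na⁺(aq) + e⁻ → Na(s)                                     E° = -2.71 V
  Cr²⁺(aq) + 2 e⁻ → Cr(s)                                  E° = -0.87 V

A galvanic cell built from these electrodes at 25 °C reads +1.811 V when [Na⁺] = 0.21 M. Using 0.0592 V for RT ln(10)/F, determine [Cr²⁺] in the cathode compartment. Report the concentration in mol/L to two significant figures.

Cr²⁺/Cr is the cathode, Na⁺/Na the anode: E°cell = +1.84 V, n = 2.
Overall reaction: Cr²⁺(aq) + 2 Na(s) → Cr(s) + 2 Na⁺(aq); Q = [Na⁺]^2/[Cr²⁺]^1.
From E = E° − (0.0592/n) log Q: log Q = (E° − E)·n/0.0592 = (+1.84 − (+1.811))·2/0.0592 = 0.9797.
So 1·log[Cr²⁺] = 2·log(0.21) − log Q = -1.3556 − (0.9797) = -2.3353; [Cr²⁺] = 10^(-2.3353) ≈ 0.0046 M.

0.0046 M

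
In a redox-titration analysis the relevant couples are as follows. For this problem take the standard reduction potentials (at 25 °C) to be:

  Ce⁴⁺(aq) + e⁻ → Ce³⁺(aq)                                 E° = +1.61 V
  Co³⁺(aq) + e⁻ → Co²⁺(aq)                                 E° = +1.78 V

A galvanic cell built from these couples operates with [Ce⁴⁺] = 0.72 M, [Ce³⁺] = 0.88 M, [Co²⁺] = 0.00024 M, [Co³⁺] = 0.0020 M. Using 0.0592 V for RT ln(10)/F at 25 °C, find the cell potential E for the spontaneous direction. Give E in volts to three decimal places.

Co³⁺/Co²⁺ is the cathode (higher E°), Ce⁴⁺/Ce³⁺ the anode: E°cell = +1.78 − (+1.61) = +0.17 V, n = 1.
Overall: Co³⁺(aq) + Ce³⁺(aq) → Co²⁺(aq) + Ce⁴⁺(aq)
Q = [Co²⁺]·[Ce⁴⁺] / ([Co³⁺]·[Ce³⁺]); log Q = -1.008.
E = E° − (0.0592/n) log Q = +0.17 − (0.0592/1)(-1.008) = +0.230 V.

+0.230 V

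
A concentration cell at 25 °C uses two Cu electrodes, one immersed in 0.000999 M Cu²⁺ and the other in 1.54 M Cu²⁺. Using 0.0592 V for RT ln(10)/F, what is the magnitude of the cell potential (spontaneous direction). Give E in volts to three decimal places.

For a concentration cell E°cell = 0. The 1.54 M side is the cathode (reduction is favoured where [Cu²⁺] is higher).
With n = 2, E = −(0.0592/2) log([Cu²⁺]ₐₙ/[Cu²⁺]꜀ₐₜ) = −(0.0592/2) log(0.000999/1.54) = −(0.0592/2)(-3.188) = +0.094 V.

+0.094 V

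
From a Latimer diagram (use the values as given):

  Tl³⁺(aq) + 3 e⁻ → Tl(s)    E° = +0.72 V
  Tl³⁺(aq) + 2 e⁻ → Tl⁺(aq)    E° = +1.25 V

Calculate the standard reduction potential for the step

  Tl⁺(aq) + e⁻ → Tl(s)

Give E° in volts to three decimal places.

-0.340 V

Sequential free energies add, so n₃E°₃ = n₁E°₁ + n₂E°₂.
With n₃ = 3, and the known step contributing 2×(+1.25) V, the unknown satisfies 1·E° = 3×(+0.72) − 2×(+1.25) = -0.340.
E° = -0.340 / 1 = -0.340 V.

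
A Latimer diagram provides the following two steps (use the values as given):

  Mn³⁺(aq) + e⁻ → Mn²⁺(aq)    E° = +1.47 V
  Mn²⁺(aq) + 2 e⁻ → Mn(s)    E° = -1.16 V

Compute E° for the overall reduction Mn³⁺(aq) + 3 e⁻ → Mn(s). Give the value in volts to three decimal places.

-0.283 V

Adding the free-energy changes (−nFE°) of the two steps gives −n₃FE°₃ = −n₁FE°₁ − n₂FE°₂.
E°₃ = (1×+1.47 + 2×-1.16) / 3 = (-0.850) / 3 = -0.283 V.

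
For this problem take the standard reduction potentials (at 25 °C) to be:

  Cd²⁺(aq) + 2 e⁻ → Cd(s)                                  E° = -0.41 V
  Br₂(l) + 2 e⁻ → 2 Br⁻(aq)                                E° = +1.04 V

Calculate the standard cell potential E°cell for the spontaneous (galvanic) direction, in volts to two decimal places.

The Br₂/Br⁻ couple has the higher reduction potential, so it is the cathode; Cd²⁺/Cd is oxidised at the anode.
E°cell = E°(cathode) − E°(anode) = (+1.04) − (-0.41) = +1.45 V.

+1.45 V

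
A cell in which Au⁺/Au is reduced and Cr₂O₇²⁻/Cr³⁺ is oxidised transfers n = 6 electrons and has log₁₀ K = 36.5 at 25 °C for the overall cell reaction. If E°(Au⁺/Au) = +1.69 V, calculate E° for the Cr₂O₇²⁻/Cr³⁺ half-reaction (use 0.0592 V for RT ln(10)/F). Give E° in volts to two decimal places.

E°cell = (0.0592/n)·log K = (0.0592/6)(36.5) = +0.360 V.
Since Au⁺/Au is the cathode and Cr₂O₇²⁻/Cr³⁺ the anode, E°cell = E°(Au⁺/Au) − E°(Cr₂O₇²⁻/Cr³⁺).
So E°(Cr₂O₇²⁻/Cr³⁺) = E°(Au⁺/Au) − E°cell = (+1.69) − (+0.360) = +1.33 V.

+1.33 V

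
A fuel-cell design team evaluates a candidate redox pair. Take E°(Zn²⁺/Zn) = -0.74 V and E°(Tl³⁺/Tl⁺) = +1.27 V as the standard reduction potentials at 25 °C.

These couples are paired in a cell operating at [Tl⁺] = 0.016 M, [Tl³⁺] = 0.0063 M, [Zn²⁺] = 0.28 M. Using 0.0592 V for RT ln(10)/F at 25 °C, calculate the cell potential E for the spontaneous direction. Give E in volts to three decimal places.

+2.014 V

Tl³⁺/Tl⁺ is the cathode (higher E°), Zn²⁺/Zn the anode: E°cell = +1.27 − (-0.74) = +2.01 V, n = 2.
Overall: Tl³⁺(aq) + Zn(s) → Tl⁺(aq) + Zn²⁺(aq)
Q = [Tl⁺]·[Zn²⁺] / ([Tl³⁺]); log Q = -0.148.
E = E° − (0.0592/n) log Q = +2.01 − (0.0592/2)(-0.148) = +2.014 V.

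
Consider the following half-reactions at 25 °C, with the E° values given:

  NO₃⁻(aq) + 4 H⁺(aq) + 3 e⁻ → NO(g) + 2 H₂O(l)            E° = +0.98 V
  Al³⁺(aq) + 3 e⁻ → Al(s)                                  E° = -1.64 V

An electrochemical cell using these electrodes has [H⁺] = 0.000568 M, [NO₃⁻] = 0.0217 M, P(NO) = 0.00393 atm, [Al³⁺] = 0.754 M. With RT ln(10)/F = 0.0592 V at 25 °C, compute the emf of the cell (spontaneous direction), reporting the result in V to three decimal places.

+2.381 V

NO₃⁻/NO is the cathode (higher E°), Al³⁺/Al the anode: E°cell = +0.98 − (-1.64) = +2.62 V, n = 3.
Overall: NO₃⁻(aq) + 4 H⁺(aq) + Al(s) → NO(g) + 2 H₂O(l) + Al³⁺(aq)
Q = P(NO)·[Al³⁺] / ([NO₃⁻]·[H⁺]^4); log Q = 12.118.
E = E° − (0.0592/n) log Q = +2.62 − (0.0592/3)(12.118) = +2.381 V.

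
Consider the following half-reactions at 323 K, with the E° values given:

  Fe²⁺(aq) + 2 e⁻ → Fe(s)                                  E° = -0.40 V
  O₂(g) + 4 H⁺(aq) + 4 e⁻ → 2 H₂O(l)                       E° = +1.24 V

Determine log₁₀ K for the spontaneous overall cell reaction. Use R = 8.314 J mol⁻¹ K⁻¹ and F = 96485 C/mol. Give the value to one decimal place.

102.4

Cathode: O₂/H₂O; anode: Fe²⁺/Fe. E°cell = (+1.24) − (-0.40) = +1.64 V, with n = 4.
ΔG° = −nFE° = −RT ln K, so ln K = nFE°/(RT) = (4)(96485)(+1.64) / ((8.314)(323)) = 235.695.
log₁₀ K = 235.695 / ln 10 = 102.4.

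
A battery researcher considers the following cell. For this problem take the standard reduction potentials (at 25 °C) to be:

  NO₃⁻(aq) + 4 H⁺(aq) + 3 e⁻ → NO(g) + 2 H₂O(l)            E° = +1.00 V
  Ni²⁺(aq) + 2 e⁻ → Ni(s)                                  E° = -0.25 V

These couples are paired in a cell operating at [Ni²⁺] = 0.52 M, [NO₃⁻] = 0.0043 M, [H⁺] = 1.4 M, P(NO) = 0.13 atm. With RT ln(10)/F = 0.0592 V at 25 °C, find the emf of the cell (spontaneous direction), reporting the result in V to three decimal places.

+1.241 V

NO₃⁻/NO is the cathode (higher E°), Ni²⁺/Ni the anode: E°cell = +1.00 − (-0.25) = +1.25 V, n = 6.
Overall: 2 NO₃⁻(aq) + 8 H⁺(aq) + 3 Ni(s) → 2 NO(g) + 4 H₂O(l) + 3 Ni²⁺(aq)
Q = P(NO)^2·[Ni²⁺]^3 / ([NO₃⁻]^2·[H⁺]^8); log Q = 0.940.
E = E° − (0.0592/n) log Q = +1.25 − (0.0592/6)(0.940) = +1.241 V.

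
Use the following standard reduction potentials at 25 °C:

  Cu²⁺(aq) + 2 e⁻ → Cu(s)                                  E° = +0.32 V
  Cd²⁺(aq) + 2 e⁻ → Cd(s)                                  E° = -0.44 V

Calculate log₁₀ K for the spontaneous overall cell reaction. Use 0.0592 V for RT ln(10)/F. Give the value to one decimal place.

Cathode: Cu²⁺/Cu; anode: Cd²⁺/Cd. E°cell = +0.76 V, n = 2.
log K = nE°cell / 0.0592 = (2)(+0.76) / 0.0592 = 25.7.

25.7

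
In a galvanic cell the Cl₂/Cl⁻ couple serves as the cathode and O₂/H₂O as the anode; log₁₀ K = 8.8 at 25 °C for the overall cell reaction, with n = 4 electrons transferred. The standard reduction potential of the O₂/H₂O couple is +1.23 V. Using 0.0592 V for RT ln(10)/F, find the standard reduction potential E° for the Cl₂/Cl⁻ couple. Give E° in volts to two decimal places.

+1.36 V

E°cell = (0.0592/n)·log K = (0.0592/4)(8.8) = +0.130 V.
Since Cl₂/Cl⁻ is the cathode and O₂/H₂O the anode, E°cell = E°(Cl₂/Cl⁻) − E°(O₂/H₂O).
So E°(Cl₂/Cl⁻) = E°cell + E°(O₂/H₂O) = +0.130 + (+1.23) = +1.36 V.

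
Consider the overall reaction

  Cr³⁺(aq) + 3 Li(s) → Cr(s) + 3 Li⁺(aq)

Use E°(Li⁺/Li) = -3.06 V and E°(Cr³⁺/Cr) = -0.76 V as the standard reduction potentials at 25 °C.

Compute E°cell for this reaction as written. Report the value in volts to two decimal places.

The Cr³⁺/Cr couple has the higher reduction potential, so it is the cathode; Li⁺/Li is oxidised at the anode.
E°cell = E°(cathode) − E°(anode) = (-0.76) − (-3.06) = +2.30 V.
Since E°cell > 0, the reaction is spontaneous under standard conditions.

+2.30 V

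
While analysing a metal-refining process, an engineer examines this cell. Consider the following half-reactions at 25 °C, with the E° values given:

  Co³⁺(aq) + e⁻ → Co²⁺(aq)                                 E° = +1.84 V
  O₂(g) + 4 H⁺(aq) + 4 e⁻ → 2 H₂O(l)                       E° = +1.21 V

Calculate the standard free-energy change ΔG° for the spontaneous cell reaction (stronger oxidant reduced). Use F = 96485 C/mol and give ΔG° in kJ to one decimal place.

Co³⁺/Co²⁺ (E° = +1.84 V) is the cathode; O₂/H₂O (E° = +1.21 V) is the anode, so E°cell = +0.63 V.
Balancing electrons gives n = 4 (lcm of 1 and 4).
ΔG° = −nFE° = −(4)(96485)(+0.63) = -243,142 J = -243.1 kJ.

-243.1 kJ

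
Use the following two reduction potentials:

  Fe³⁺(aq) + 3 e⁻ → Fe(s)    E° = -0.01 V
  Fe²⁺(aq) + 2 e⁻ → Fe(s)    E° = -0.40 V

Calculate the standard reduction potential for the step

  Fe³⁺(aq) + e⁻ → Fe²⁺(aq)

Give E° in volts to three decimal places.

+0.770 V

Sequential free energies add, so n₃E°₃ = n₁E°₁ + n₂E°₂.
With n₃ = 3, and the known step contributing 2×(-0.40) V, the unknown satisfies 1·E° = 3×(-0.01) − 2×(-0.40) = +0.770.
E° = +0.770 / 1 = +0.770 V.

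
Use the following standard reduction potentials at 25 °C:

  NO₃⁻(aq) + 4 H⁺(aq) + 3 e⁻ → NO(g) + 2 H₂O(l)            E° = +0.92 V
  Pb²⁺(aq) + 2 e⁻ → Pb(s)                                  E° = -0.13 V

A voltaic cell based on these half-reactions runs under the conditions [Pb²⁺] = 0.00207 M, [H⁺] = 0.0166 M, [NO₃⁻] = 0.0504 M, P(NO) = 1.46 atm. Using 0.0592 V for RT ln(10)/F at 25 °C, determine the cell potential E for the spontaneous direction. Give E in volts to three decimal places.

NO₃⁻/NO is the cathode (higher E°), Pb²⁺/Pb the anode: E°cell = +0.92 − (-0.13) = +1.05 V, n = 6.
Overall: 2 NO₃⁻(aq) + 8 H⁺(aq) + 3 Pb(s) → 2 NO(g) + 4 H₂O(l) + 3 Pb²⁺(aq)
Q = P(NO)^2·[Pb²⁺]^3 / ([NO₃⁻]^2·[H⁺]^8); log Q = 9.111.
E = E° − (0.0592/n) log Q = +1.05 − (0.0592/6)(9.111) = +0.960 V.

+0.960 V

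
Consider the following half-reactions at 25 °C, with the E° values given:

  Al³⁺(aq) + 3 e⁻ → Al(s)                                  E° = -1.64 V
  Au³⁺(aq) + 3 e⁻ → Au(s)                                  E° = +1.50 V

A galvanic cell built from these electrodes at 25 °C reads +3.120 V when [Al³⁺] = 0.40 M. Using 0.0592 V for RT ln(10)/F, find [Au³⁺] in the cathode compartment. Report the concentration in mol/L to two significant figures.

Au³⁺/Au is the cathode, Al³⁺/Al the anode: E°cell = +3.14 V, n = 3.
Overall reaction: Au³⁺(aq) + Al(s) → Au(s) + Al³⁺(aq); Q = [Al³⁺]^1/[Au³⁺]^1.
From E = E° − (0.0592/n) log Q: log Q = (E° − E)·n/0.0592 = (+3.14 − (+3.120))·3/0.0592 = 1.0135.
So 1·log[Au³⁺] = 1·log(0.4) − log Q = -0.3979 − (1.0135) = -1.4114; [Au³⁺] = 10^(-1.4114) ≈ 0.039 M.

0.039 M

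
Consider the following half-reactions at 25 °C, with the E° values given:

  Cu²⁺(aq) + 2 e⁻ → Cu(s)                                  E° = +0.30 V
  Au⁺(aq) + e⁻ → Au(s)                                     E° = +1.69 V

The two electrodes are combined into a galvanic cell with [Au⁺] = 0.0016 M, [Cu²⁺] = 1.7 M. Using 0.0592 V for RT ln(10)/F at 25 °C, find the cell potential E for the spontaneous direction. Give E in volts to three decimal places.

Au⁺/Au is the cathode (higher E°), Cu²⁺/Cu the anode: E°cell = +1.69 − (+0.30) = +1.39 V, n = 2.
Overall: 2 Au⁺(aq) + Cu(s) → 2 Au(s) + Cu²⁺(aq)
Q = [Cu²⁺] / ([Au⁺]^2); log Q = 5.822.
E = E° − (0.0592/n) log Q = +1.39 − (0.0592/2)(5.822) = +1.218 V.

+1.218 V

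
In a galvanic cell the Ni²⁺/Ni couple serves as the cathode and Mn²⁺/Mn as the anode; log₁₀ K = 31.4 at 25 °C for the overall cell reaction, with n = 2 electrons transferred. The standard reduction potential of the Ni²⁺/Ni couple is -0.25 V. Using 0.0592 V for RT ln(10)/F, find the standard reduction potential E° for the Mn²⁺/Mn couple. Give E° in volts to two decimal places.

-1.18 V

E°cell = (0.0592/n)·log K = (0.0592/2)(31.4) = +0.929 V.
Since Ni²⁺/Ni is the cathode and Mn²⁺/Mn the anode, E°cell = E°(Ni²⁺/Ni) − E°(Mn²⁺/Mn).
So E°(Mn²⁺/Mn) = E°(Ni²⁺/Ni) − E°cell = (-0.25) − (+0.929) = -1.18 V.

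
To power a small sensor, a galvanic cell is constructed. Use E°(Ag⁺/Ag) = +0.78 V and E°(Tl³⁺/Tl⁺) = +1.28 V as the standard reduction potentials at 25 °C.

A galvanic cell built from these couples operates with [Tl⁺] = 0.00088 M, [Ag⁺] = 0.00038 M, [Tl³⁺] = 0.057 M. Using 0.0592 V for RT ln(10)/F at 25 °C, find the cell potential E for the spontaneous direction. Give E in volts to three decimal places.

Tl³⁺/Tl⁺ is the cathode (higher E°), Ag⁺/Ag the anode: E°cell = +1.28 − (+0.78) = +0.50 V, n = 2.
Overall: Tl³⁺(aq) + 2 Ag(s) → Tl⁺(aq) + 2 Ag⁺(aq)
Q = [Tl⁺]·[Ag⁺]^2 / ([Tl³⁺]); log Q = -8.652.
E = E° − (0.0592/n) log Q = +0.50 − (0.0592/2)(-8.652) = +0.756 V.

+0.756 V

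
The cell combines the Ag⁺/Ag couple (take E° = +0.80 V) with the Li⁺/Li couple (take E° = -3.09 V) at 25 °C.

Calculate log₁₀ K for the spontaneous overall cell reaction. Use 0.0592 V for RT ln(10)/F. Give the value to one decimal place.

65.7

Cathode: Ag⁺/Ag; anode: Li⁺/Li. E°cell = +3.89 V, n = 1.
log K = nE°cell / 0.0592 = (1)(+3.89) / 0.0592 = 65.7.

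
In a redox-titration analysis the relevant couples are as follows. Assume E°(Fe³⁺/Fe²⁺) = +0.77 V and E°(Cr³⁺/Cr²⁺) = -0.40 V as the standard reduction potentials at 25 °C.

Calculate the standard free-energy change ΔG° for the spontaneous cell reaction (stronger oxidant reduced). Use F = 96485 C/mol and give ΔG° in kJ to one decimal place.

-112.9 kJ

Fe³⁺/Fe²⁺ (E° = +0.77 V) is the cathode; Cr³⁺/Cr²⁺ (E° = -0.40 V) is the anode, so E°cell = +1.17 V.
Balancing electrons gives n = 1 (lcm of 1 and 1).
ΔG° = −nFE° = −(1)(96485)(+1.17) = -112,887 J = -112.9 kJ.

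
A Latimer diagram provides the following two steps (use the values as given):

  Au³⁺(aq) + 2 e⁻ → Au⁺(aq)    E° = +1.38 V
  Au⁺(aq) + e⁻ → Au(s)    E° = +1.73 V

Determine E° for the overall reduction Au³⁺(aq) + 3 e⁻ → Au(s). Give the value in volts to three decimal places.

Adding the free-energy changes (−nFE°) of the two steps gives −n₃FE°₃ = −n₁FE°₁ − n₂FE°₂.
E°₃ = (2×+1.38 + 1×+1.73) / 3 = (+4.490) / 3 = +1.497 V.
E° values themselves are not directly additive — weighting by electron count is essential.

+1.497 V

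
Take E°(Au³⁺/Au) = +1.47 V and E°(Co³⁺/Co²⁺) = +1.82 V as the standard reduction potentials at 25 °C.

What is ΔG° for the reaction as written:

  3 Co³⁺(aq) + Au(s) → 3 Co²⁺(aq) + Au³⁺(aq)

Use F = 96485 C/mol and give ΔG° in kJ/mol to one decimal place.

-101.3 kJ/mol

As written, Co³⁺/Co²⁺ is reduced (cathode) and Au³⁺/Au is oxidised (anode), so E°cell = (+1.82) − (+1.47) = +0.35 V.
Balancing electrons gives n = 3.
ΔG° = −nFE° = −(3)(96485)(+0.35) = -101,309 J = -101.3 kJ/mol.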